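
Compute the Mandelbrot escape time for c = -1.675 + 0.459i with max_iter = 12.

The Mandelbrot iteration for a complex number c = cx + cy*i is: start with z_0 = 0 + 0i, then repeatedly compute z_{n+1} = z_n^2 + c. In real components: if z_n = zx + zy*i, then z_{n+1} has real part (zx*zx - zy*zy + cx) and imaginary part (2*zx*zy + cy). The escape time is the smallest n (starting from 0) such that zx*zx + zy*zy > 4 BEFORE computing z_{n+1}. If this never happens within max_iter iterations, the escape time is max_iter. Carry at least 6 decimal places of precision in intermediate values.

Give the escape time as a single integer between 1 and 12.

Answer: 3

Derivation:
z_0 = 0 + 0i, c = -1.6750 + 0.4590i
Iter 1: z = -1.6750 + 0.4590i, |z|^2 = 3.0163
Iter 2: z = 0.9199 + -1.0787i, |z|^2 = 2.0098
Iter 3: z = -1.9922 + -1.5256i, |z|^2 = 6.2963
Escaped at iteration 3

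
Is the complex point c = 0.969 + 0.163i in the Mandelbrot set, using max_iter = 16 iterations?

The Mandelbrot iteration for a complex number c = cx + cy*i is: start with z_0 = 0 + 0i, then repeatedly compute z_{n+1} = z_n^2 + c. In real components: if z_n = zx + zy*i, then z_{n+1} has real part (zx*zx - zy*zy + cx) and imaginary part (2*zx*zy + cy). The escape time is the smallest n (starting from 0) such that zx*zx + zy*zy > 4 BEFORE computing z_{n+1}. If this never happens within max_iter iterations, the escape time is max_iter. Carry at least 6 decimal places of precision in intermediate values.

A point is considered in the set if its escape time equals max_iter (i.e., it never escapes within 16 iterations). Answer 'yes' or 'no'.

Answer: no

Derivation:
z_0 = 0 + 0i, c = 0.9690 + 0.1630i
Iter 1: z = 0.9690 + 0.1630i, |z|^2 = 0.9655
Iter 2: z = 1.8814 + 0.4789i, |z|^2 = 3.7690
Iter 3: z = 4.2793 + 1.9650i, |z|^2 = 22.1735
Escaped at iteration 3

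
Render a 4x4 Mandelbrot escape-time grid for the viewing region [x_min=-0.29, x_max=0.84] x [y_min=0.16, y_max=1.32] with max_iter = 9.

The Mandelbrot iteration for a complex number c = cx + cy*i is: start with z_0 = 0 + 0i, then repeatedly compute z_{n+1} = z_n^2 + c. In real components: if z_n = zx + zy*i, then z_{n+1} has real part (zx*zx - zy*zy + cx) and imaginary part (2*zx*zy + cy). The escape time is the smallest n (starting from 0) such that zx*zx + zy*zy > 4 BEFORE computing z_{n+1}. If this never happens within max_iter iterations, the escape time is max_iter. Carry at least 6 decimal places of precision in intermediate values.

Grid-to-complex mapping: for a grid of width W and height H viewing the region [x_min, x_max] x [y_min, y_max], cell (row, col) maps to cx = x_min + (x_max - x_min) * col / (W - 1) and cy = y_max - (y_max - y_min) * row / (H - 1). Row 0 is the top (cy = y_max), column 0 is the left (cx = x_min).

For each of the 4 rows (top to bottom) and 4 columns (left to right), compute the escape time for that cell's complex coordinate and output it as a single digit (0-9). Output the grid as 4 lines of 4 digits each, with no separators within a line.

Answer: 2222
6532
9953
9963

Derivation:
(row=0, col=0): c = -0.2900 + 1.3200i → escape time 2
(row=0, col=1): c = 0.0867 + 1.3200i → escape time 2
(row=0, col=2): c = 0.4633 + 1.3200i → escape time 2
(row=0, col=3): c = 0.8400 + 1.3200i → escape time 2
(row=1, col=0): c = -0.2900 + 0.9333i → escape time 6
(row=1, col=1): c = 0.0867 + 0.9333i → escape time 5
(row=1, col=2): c = 0.4633 + 0.9333i → escape time 3
(row=1, col=3): c = 0.8400 + 0.9333i → escape time 2
(row=2, col=0): c = -0.2900 + 0.5467i → escape time 9
(row=2, col=1): c = 0.0867 + 0.5467i → escape time 9
(row=2, col=2): c = 0.4633 + 0.5467i → escape time 5
(row=2, col=3): c = 0.8400 + 0.5467i → escape time 3
(row=3, col=0): c = -0.2900 + 0.1600i → escape time 9
(row=3, col=1): c = 0.0867 + 0.1600i → escape time 9
(row=3, col=2): c = 0.4633 + 0.1600i → escape time 6
(row=3, col=3): c = 0.8400 + 0.1600i → escape time 3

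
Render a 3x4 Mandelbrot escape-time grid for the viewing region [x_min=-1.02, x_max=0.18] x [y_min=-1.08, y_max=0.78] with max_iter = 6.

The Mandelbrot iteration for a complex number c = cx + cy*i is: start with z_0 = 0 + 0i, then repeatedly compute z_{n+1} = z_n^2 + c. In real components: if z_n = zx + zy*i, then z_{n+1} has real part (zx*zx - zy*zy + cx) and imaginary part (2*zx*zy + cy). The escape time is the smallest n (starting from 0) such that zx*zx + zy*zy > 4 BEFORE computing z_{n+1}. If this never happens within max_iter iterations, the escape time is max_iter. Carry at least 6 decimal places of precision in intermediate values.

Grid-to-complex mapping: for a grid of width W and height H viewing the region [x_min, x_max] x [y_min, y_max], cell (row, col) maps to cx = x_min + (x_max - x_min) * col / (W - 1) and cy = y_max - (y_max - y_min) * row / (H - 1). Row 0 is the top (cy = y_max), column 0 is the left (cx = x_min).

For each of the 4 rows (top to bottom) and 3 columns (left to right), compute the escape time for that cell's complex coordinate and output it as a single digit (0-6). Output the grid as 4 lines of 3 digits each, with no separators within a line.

(row=0, col=0): c = -1.0200 + 0.7800i → escape time 3
(row=0, col=1): c = -0.4200 + 0.7800i → escape time 6
(row=0, col=2): c = 0.1800 + 0.7800i → escape time 5
(row=1, col=0): c = -1.0200 + 0.1600i → escape time 6
(row=1, col=1): c = -0.4200 + 0.1600i → escape time 6
(row=1, col=2): c = 0.1800 + 0.1600i → escape time 6
(row=2, col=0): c = -1.0200 + -0.4600i → escape time 5
(row=2, col=1): c = -0.4200 + -0.4600i → escape time 6
(row=2, col=2): c = 0.1800 + -0.4600i → escape time 6
(row=3, col=0): c = -1.0200 + -1.0800i → escape time 3
(row=3, col=1): c = -0.4200 + -1.0800i → escape time 4
(row=3, col=2): c = 0.1800 + -1.0800i → escape time 3

Answer: 365
666
566
343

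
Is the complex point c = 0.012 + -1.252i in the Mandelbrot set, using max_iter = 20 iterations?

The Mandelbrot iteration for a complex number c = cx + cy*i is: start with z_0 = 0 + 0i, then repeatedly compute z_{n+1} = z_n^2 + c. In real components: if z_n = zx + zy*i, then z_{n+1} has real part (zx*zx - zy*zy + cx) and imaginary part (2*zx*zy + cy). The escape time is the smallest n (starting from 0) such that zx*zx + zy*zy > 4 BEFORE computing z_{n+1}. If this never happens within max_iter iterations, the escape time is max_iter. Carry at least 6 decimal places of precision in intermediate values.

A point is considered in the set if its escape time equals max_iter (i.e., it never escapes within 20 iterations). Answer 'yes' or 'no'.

Answer: no

Derivation:
z_0 = 0 + 0i, c = 0.0120 + -1.2520i
Iter 1: z = 0.0120 + -1.2520i, |z|^2 = 1.5676
Iter 2: z = -1.5554 + -1.2820i, |z|^2 = 4.0628
Escaped at iteration 2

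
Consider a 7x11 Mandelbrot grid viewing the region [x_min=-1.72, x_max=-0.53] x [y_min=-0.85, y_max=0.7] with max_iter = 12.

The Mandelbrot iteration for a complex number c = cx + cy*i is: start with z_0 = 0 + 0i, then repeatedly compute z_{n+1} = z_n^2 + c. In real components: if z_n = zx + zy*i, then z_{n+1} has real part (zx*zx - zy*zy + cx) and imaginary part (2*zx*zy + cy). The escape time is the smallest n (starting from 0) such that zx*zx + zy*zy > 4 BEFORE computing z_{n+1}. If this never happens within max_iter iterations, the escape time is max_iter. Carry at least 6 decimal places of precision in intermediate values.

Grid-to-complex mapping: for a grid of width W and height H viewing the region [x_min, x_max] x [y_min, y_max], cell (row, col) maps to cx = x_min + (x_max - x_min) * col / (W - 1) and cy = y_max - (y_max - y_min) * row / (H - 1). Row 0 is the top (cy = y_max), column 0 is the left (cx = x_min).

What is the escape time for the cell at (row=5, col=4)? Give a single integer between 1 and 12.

Answer: 12

Derivation:
z_0 = 0 + 0i, c = -0.9267 + -0.0750i
Iter 1: z = -0.9267 + -0.0750i, |z|^2 = 0.8643
Iter 2: z = -0.0736 + 0.0640i, |z|^2 = 0.0095
Iter 3: z = -0.9253 + -0.0844i, |z|^2 = 0.8634
Iter 4: z = -0.0775 + 0.0812i, |z|^2 = 0.0126
Iter 5: z = -0.9273 + -0.0876i, |z|^2 = 0.8675
Iter 6: z = -0.0745 + 0.0874i, |z|^2 = 0.0132
Iter 7: z = -0.9288 + -0.0880i, |z|^2 = 0.8703
Iter 8: z = -0.0718 + 0.0885i, |z|^2 = 0.0130
Iter 9: z = -0.9293 + -0.0877i, |z|^2 = 0.8714
Iter 10: z = -0.0707 + 0.0880i, |z|^2 = 0.0127
Iter 11: z = -0.9294 + -0.0874i, |z|^2 = 0.8715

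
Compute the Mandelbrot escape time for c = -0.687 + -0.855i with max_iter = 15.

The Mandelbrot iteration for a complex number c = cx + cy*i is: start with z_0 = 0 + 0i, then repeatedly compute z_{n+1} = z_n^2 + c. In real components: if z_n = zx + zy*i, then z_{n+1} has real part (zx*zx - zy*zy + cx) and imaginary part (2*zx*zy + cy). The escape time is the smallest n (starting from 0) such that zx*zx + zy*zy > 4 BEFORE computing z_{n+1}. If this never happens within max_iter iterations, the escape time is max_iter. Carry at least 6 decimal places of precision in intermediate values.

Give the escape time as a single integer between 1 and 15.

z_0 = 0 + 0i, c = -0.6870 + -0.8550i
Iter 1: z = -0.6870 + -0.8550i, |z|^2 = 1.2030
Iter 2: z = -0.9461 + 0.3198i, |z|^2 = 0.9973
Iter 3: z = 0.1058 + -1.4600i, |z|^2 = 2.1429
Iter 4: z = -2.8075 + -1.1639i, |z|^2 = 9.2368
Escaped at iteration 4

Answer: 4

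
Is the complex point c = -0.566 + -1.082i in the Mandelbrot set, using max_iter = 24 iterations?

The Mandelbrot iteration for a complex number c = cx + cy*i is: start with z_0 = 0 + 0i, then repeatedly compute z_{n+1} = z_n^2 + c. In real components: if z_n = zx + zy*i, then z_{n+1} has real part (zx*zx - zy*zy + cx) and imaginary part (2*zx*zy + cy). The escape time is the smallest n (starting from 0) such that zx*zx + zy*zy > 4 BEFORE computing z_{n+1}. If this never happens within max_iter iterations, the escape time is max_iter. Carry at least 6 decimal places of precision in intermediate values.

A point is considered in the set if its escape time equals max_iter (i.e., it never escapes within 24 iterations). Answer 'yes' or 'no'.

Answer: no

Derivation:
z_0 = 0 + 0i, c = -0.5660 + -1.0820i
Iter 1: z = -0.5660 + -1.0820i, |z|^2 = 1.4911
Iter 2: z = -1.4164 + 0.1428i, |z|^2 = 2.0265
Iter 3: z = 1.4197 + -1.4866i, |z|^2 = 4.2255
Escaped at iteration 3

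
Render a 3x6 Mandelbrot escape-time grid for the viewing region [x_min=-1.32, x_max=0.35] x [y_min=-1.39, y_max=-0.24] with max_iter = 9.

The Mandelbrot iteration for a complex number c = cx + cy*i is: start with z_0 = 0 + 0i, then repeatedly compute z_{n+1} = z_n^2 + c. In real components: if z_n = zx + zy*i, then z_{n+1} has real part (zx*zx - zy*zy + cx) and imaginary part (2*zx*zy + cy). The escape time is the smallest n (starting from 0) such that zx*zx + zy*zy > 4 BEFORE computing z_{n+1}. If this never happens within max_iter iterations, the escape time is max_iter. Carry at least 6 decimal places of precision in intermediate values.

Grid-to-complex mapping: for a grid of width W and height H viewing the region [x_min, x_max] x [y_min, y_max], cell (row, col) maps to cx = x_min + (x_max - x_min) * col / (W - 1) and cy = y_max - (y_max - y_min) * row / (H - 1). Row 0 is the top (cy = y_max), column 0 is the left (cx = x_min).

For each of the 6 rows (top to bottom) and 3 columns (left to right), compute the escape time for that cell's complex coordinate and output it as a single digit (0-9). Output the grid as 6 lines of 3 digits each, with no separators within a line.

Answer: 799
499
389
343
232
222

Derivation:
(row=0, col=0): c = -1.3200 + -0.2400i → escape time 7
(row=0, col=1): c = -0.4850 + -0.2400i → escape time 9
(row=0, col=2): c = 0.3500 + -0.2400i → escape time 9
(row=1, col=0): c = -1.3200 + -0.4700i → escape time 4
(row=1, col=1): c = -0.4850 + -0.4700i → escape time 9
(row=1, col=2): c = 0.3500 + -0.4700i → escape time 9
(row=2, col=0): c = -1.3200 + -0.7000i → escape time 3
(row=2, col=1): c = -0.4850 + -0.7000i → escape time 8
(row=2, col=2): c = 0.3500 + -0.7000i → escape time 9
(row=3, col=0): c = -1.3200 + -0.9300i → escape time 3
(row=3, col=1): c = -0.4850 + -0.9300i → escape time 4
(row=3, col=2): c = 0.3500 + -0.9300i → escape time 3
(row=4, col=0): c = -1.3200 + -1.1600i → escape time 2
(row=4, col=1): c = -0.4850 + -1.1600i → escape time 3
(row=4, col=2): c = 0.3500 + -1.1600i → escape time 2
(row=5, col=0): c = -1.3200 + -1.3900i → escape time 2
(row=5, col=1): c = -0.4850 + -1.3900i → escape time 2
(row=5, col=2): c = 0.3500 + -1.3900i → escape time 2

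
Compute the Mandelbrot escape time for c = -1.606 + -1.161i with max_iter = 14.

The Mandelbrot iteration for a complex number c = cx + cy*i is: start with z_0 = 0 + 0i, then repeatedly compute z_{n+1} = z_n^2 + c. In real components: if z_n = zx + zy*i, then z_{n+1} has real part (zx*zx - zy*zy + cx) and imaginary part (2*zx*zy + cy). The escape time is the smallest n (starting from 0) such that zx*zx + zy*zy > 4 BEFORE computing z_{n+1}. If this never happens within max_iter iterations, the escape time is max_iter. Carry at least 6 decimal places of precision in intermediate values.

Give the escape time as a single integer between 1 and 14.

z_0 = 0 + 0i, c = -1.6060 + -1.1610i
Iter 1: z = -1.6060 + -1.1610i, |z|^2 = 3.9272
Iter 2: z = -0.3747 + 2.5681i, |z|^2 = 6.7357
Escaped at iteration 2

Answer: 2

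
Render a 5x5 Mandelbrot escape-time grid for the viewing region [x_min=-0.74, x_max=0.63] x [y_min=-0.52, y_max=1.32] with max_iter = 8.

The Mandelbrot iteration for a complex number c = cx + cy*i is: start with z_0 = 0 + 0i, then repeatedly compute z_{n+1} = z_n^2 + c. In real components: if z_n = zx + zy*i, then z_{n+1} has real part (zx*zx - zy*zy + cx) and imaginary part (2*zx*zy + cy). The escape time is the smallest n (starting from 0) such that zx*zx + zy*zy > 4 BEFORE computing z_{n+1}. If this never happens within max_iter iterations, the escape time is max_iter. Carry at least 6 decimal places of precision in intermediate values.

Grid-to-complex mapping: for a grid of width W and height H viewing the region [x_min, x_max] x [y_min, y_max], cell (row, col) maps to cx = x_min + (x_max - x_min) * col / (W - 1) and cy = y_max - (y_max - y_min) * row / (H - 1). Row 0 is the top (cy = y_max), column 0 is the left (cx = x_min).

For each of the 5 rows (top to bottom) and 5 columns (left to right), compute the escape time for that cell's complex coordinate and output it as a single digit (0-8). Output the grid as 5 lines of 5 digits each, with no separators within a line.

Answer: 22222
45843
88883
88884
68883

Derivation:
(row=0, col=0): c = -0.7400 + 1.3200i → escape time 2
(row=0, col=1): c = -0.3975 + 1.3200i → escape time 2
(row=0, col=2): c = -0.0550 + 1.3200i → escape time 2
(row=0, col=3): c = 0.2875 + 1.3200i → escape time 2
(row=0, col=4): c = 0.6300 + 1.3200i → escape time 2
(row=1, col=0): c = -0.7400 + 0.8600i → escape time 4
(row=1, col=1): c = -0.3975 + 0.8600i → escape time 5
(row=1, col=2): c = -0.0550 + 0.8600i → escape time 8
(row=1, col=3): c = 0.2875 + 0.8600i → escape time 4
(row=1, col=4): c = 0.6300 + 0.8600i → escape time 3
(row=2, col=0): c = -0.7400 + 0.4000i → escape time 8
(row=2, col=1): c = -0.3975 + 0.4000i → escape time 8
(row=2, col=2): c = -0.0550 + 0.4000i → escape time 8
(row=2, col=3): c = 0.2875 + 0.4000i → escape time 8
(row=2, col=4): c = 0.6300 + 0.4000i → escape time 3
(row=3, col=0): c = -0.7400 + -0.0600i → escape time 8
(row=3, col=1): c = -0.3975 + -0.0600i → escape time 8
(row=3, col=2): c = -0.0550 + -0.0600i → escape time 8
(row=3, col=3): c = 0.2875 + -0.0600i → escape time 8
(row=3, col=4): c = 0.6300 + -0.0600i → escape time 4
(row=4, col=0): c = -0.7400 + -0.5200i → escape time 6
(row=4, col=1): c = -0.3975 + -0.5200i → escape time 8
(row=4, col=2): c = -0.0550 + -0.5200i → escape time 8
(row=4, col=3): c = 0.2875 + -0.5200i → escape time 8
(row=4, col=4): c = 0.6300 + -0.5200i → escape time 3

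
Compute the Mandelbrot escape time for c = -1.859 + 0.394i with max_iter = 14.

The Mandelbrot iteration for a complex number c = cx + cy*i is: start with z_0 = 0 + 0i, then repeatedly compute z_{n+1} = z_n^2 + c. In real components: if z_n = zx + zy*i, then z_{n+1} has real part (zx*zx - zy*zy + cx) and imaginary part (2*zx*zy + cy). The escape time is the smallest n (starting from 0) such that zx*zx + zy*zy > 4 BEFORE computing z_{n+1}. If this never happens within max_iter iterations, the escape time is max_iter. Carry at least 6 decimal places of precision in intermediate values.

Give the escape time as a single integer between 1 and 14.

z_0 = 0 + 0i, c = -1.8590 + 0.3940i
Iter 1: z = -1.8590 + 0.3940i, |z|^2 = 3.6111
Iter 2: z = 1.4416 + -1.0709i, |z|^2 = 3.2251
Iter 3: z = -0.9275 + -2.6937i, |z|^2 = 8.1162
Escaped at iteration 3

Answer: 3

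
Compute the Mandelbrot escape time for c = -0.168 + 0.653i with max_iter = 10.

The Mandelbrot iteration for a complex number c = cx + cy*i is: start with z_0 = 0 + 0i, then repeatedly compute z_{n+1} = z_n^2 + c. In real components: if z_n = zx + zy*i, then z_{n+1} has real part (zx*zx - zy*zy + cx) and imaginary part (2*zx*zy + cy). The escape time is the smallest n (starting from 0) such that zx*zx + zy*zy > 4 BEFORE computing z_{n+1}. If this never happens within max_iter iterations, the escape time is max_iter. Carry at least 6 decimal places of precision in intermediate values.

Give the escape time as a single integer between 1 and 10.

Answer: 10

Derivation:
z_0 = 0 + 0i, c = -0.1680 + 0.6530i
Iter 1: z = -0.1680 + 0.6530i, |z|^2 = 0.4546
Iter 2: z = -0.5662 + 0.4336i, |z|^2 = 0.5086
Iter 3: z = -0.0354 + 0.1620i, |z|^2 = 0.0275
Iter 4: z = -0.1930 + 0.6415i, |z|^2 = 0.4488
Iter 5: z = -0.5423 + 0.4054i, |z|^2 = 0.4584
Iter 6: z = -0.0382 + 0.2133i, |z|^2 = 0.0470
Iter 7: z = -0.2120 + 0.6367i, |z|^2 = 0.4503
Iter 8: z = -0.5284 + 0.3830i, |z|^2 = 0.4259
Iter 9: z = -0.0355 + 0.2483i, |z|^2 = 0.0629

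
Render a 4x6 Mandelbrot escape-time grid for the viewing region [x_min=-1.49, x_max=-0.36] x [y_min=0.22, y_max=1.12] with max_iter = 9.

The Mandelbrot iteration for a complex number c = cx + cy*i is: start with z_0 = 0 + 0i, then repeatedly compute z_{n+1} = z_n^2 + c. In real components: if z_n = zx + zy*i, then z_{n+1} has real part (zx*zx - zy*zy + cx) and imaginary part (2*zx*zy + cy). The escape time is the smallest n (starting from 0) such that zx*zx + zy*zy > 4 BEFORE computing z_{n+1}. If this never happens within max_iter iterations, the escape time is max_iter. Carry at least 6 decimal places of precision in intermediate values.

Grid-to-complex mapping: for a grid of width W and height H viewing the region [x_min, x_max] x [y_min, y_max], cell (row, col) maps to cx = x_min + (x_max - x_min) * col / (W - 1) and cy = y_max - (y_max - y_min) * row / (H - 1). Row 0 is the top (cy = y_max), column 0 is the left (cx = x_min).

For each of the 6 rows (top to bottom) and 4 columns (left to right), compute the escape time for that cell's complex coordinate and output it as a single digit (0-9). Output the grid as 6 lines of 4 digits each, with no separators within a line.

Answer: 2334
3345
3347
3469
4789
5999

Derivation:
(row=0, col=0): c = -1.4900 + 1.1200i → escape time 2
(row=0, col=1): c = -1.1133 + 1.1200i → escape time 3
(row=0, col=2): c = -0.7367 + 1.1200i → escape time 3
(row=0, col=3): c = -0.3600 + 1.1200i → escape time 4
(row=1, col=0): c = -1.4900 + 0.9400i → escape time 3
(row=1, col=1): c = -1.1133 + 0.9400i → escape time 3
(row=1, col=2): c = -0.7367 + 0.9400i → escape time 4
(row=1, col=3): c = -0.3600 + 0.9400i → escape time 5
(row=2, col=0): c = -1.4900 + 0.7600i → escape time 3
(row=2, col=1): c = -1.1133 + 0.7600i → escape time 3
(row=2, col=2): c = -0.7367 + 0.7600i → escape time 4
(row=2, col=3): c = -0.3600 + 0.7600i → escape time 7
(row=3, col=0): c = -1.4900 + 0.5800i → escape time 3
(row=3, col=1): c = -1.1133 + 0.5800i → escape time 4
(row=3, col=2): c = -0.7367 + 0.5800i → escape time 6
(row=3, col=3): c = -0.3600 + 0.5800i → escape time 9
(row=4, col=0): c = -1.4900 + 0.4000i → escape time 4
(row=4, col=1): c = -1.1133 + 0.4000i → escape time 7
(row=4, col=2): c = -0.7367 + 0.4000i → escape time 8
(row=4, col=3): c = -0.3600 + 0.4000i → escape time 9
(row=5, col=0): c = -1.4900 + 0.2200i → escape time 5
(row=5, col=1): c = -1.1133 + 0.2200i → escape time 9
(row=5, col=2): c = -0.7367 + 0.2200i → escape time 9
(row=5, col=3): c = -0.3600 + 0.2200i → escape time 9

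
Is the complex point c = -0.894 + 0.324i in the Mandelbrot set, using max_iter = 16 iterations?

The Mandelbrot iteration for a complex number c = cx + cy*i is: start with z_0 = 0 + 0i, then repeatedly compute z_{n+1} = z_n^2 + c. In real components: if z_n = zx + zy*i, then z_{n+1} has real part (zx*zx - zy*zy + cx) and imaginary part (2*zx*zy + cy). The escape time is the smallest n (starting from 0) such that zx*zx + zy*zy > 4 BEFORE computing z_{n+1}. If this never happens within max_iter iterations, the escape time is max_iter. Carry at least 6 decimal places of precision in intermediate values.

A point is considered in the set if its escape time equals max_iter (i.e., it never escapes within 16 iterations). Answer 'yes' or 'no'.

Answer: no

Derivation:
z_0 = 0 + 0i, c = -0.8940 + 0.3240i
Iter 1: z = -0.8940 + 0.3240i, |z|^2 = 0.9042
Iter 2: z = -0.1997 + -0.2553i, |z|^2 = 0.1051
Iter 3: z = -0.9193 + 0.4260i, |z|^2 = 1.0266
Iter 4: z = -0.2304 + -0.4592i, |z|^2 = 0.2640
Iter 5: z = -1.0518 + 0.5356i, |z|^2 = 1.3932
Iter 6: z = -0.0746 + -0.8027i, |z|^2 = 0.6498
Iter 7: z = -1.5327 + 0.4437i, |z|^2 = 2.5461
Iter 8: z = 1.2584 + -1.0361i, |z|^2 = 2.6570
Iter 9: z = -0.3840 + -2.2836i, |z|^2 = 5.3624
Escaped at iteration 9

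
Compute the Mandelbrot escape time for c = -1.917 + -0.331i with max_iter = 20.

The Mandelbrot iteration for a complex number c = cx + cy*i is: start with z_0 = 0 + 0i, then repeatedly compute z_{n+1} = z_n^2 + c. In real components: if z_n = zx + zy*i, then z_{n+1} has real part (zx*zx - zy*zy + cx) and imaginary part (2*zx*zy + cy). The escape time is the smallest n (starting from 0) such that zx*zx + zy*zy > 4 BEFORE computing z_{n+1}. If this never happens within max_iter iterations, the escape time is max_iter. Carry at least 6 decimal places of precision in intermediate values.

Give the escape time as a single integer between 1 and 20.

z_0 = 0 + 0i, c = -1.9170 + -0.3310i
Iter 1: z = -1.9170 + -0.3310i, |z|^2 = 3.7845
Iter 2: z = 1.6483 + 0.9381i, |z|^2 = 3.5969
Iter 3: z = -0.0800 + 2.7614i, |z|^2 = 7.6320
Escaped at iteration 3

Answer: 3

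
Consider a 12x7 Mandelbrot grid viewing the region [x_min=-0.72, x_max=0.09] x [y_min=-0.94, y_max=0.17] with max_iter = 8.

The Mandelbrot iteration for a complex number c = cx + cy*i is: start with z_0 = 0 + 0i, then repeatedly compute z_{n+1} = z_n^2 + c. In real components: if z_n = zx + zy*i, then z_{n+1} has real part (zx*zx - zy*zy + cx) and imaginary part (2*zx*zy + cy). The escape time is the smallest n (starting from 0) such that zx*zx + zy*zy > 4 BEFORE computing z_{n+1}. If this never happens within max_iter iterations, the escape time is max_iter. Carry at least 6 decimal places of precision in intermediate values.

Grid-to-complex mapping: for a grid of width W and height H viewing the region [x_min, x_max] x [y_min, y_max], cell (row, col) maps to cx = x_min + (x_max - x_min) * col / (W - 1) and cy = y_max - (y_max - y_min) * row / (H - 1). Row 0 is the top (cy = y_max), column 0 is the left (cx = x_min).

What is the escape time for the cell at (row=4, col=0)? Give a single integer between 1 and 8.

z_0 = 0 + 0i, c = -0.7200 + -0.5700i
Iter 1: z = -0.7200 + -0.5700i, |z|^2 = 0.8433
Iter 2: z = -0.5265 + 0.2508i, |z|^2 = 0.3401
Iter 3: z = -0.5057 + -0.8341i, |z|^2 = 0.9514
Iter 4: z = -1.1600 + 0.2736i, |z|^2 = 1.4204
Iter 5: z = 0.5507 + -1.2047i, |z|^2 = 1.7547
Iter 6: z = -1.8681 + -1.8969i, |z|^2 = 7.0881
Escaped at iteration 6

Answer: 6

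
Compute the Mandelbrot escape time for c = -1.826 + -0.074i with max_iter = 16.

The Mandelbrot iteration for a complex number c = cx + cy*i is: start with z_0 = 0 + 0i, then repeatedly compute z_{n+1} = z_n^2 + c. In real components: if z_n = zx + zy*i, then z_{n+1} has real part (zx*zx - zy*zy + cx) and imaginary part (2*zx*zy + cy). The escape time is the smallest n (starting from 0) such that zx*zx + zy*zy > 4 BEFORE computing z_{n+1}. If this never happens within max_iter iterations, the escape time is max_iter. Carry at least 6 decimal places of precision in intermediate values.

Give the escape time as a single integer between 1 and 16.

z_0 = 0 + 0i, c = -1.8260 + -0.0740i
Iter 1: z = -1.8260 + -0.0740i, |z|^2 = 3.3398
Iter 2: z = 1.5028 + 0.1962i, |z|^2 = 2.2969
Iter 3: z = 0.3939 + 0.5158i, |z|^2 = 0.4212
Iter 4: z = -1.9369 + 0.3324i, |z|^2 = 3.8622
Iter 5: z = 1.8153 + -1.3616i, |z|^2 = 5.1491
Escaped at iteration 5

Answer: 5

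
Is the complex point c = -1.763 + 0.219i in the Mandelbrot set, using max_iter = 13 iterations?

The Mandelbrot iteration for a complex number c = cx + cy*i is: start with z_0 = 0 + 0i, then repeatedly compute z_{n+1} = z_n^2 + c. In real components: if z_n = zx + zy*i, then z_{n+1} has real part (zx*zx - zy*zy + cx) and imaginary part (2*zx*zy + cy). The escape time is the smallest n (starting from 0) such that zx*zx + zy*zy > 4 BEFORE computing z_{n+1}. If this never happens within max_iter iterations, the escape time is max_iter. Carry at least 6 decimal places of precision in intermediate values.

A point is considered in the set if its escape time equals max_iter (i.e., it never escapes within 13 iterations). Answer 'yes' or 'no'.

z_0 = 0 + 0i, c = -1.7630 + 0.2190i
Iter 1: z = -1.7630 + 0.2190i, |z|^2 = 3.1561
Iter 2: z = 1.2972 + -0.5532i, |z|^2 = 1.9888
Iter 3: z = -0.3863 + -1.2162i, |z|^2 = 1.6284
Iter 4: z = -3.0930 + 1.1586i, |z|^2 = 10.9088
Escaped at iteration 4

Answer: no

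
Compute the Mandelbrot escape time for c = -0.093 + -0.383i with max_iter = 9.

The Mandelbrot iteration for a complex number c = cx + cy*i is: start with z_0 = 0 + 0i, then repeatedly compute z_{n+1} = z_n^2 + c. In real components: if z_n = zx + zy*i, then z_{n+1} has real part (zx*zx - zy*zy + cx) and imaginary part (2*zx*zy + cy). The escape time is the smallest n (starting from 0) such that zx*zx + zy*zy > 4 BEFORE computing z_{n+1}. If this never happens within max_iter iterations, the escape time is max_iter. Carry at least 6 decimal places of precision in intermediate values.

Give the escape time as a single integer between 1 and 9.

Answer: 9

Derivation:
z_0 = 0 + 0i, c = -0.0930 + -0.3830i
Iter 1: z = -0.0930 + -0.3830i, |z|^2 = 0.1553
Iter 2: z = -0.2310 + -0.3118i, |z|^2 = 0.1506
Iter 3: z = -0.1368 + -0.2389i, |z|^2 = 0.0758
Iter 4: z = -0.1314 + -0.3176i, |z|^2 = 0.1181
Iter 5: z = -0.1766 + -0.2995i, |z|^2 = 0.1209
Iter 6: z = -0.1515 + -0.2772i, |z|^2 = 0.0998
Iter 7: z = -0.1469 + -0.2990i, |z|^2 = 0.1110
Iter 8: z = -0.1608 + -0.2952i, |z|^2 = 0.1130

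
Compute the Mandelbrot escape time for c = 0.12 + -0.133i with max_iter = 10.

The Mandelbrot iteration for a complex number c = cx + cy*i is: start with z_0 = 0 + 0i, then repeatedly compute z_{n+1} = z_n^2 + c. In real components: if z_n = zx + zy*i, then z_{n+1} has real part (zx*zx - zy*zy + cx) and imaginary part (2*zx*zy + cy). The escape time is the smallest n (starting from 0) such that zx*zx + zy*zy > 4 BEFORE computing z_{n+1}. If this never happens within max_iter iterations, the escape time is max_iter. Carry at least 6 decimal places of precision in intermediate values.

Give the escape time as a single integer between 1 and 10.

z_0 = 0 + 0i, c = 0.1200 + -0.1330i
Iter 1: z = 0.1200 + -0.1330i, |z|^2 = 0.0321
Iter 2: z = 0.1167 + -0.1649i, |z|^2 = 0.0408
Iter 3: z = 0.1064 + -0.1715i, |z|^2 = 0.0407
Iter 4: z = 0.1019 + -0.1695i, |z|^2 = 0.0391
Iter 5: z = 0.1017 + -0.1675i, |z|^2 = 0.0384
Iter 6: z = 0.1023 + -0.1671i, |z|^2 = 0.0384
Iter 7: z = 0.1025 + -0.1672i, |z|^2 = 0.0385
Iter 8: z = 0.1026 + -0.1673i, |z|^2 = 0.0385
Iter 9: z = 0.1025 + -0.1673i, |z|^2 = 0.0385

Answer: 10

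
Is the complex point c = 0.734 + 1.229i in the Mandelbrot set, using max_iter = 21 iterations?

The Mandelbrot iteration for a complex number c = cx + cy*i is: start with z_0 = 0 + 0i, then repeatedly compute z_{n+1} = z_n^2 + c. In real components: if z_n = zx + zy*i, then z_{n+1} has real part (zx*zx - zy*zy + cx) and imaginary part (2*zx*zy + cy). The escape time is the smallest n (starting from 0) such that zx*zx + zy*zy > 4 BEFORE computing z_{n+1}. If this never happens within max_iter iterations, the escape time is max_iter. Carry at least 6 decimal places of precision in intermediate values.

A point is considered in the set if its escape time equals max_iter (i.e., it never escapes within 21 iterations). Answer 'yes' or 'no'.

Answer: no

Derivation:
z_0 = 0 + 0i, c = 0.7340 + 1.2290i
Iter 1: z = 0.7340 + 1.2290i, |z|^2 = 2.0492
Iter 2: z = -0.2377 + 3.0332i, |z|^2 = 9.2566
Escaped at iteration 2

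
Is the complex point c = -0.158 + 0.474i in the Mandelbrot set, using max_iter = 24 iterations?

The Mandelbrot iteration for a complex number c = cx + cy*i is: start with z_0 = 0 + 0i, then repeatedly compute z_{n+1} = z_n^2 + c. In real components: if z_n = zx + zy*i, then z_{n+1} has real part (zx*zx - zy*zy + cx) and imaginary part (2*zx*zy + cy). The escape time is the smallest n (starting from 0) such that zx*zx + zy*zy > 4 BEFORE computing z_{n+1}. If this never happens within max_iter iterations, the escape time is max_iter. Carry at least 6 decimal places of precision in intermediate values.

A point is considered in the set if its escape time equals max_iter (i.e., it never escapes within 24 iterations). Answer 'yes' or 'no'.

Answer: yes

Derivation:
z_0 = 0 + 0i, c = -0.1580 + 0.4740i
Iter 1: z = -0.1580 + 0.4740i, |z|^2 = 0.2496
Iter 2: z = -0.3577 + 0.3242i, |z|^2 = 0.2331
Iter 3: z = -0.1352 + 0.2420i, |z|^2 = 0.0769
Iter 4: z = -0.1983 + 0.4086i, |z|^2 = 0.2063
Iter 5: z = -0.2856 + 0.3119i, |z|^2 = 0.1789
Iter 6: z = -0.1737 + 0.2958i, |z|^2 = 0.1177
Iter 7: z = -0.2153 + 0.3712i, |z|^2 = 0.1842
Iter 8: z = -0.2494 + 0.3141i, |z|^2 = 0.1609
Iter 9: z = -0.1945 + 0.3173i, |z|^2 = 0.1385
Iter 10: z = -0.2209 + 0.3506i, |z|^2 = 0.1717
Iter 11: z = -0.2321 + 0.3191i, |z|^2 = 0.1557
Iter 12: z = -0.2060 + 0.3258i, |z|^2 = 0.1486
Iter 13: z = -0.2217 + 0.3398i, |z|^2 = 0.1646
Iter 14: z = -0.2243 + 0.3233i, |z|^2 = 0.1548
Iter 15: z = -0.2122 + 0.3290i, |z|^2 = 0.1533
Iter 16: z = -0.2212 + 0.3344i, |z|^2 = 0.1607
Iter 17: z = -0.2209 + 0.3261i, |z|^2 = 0.1551
Iter 18: z = -0.2155 + 0.3299i, |z|^2 = 0.1553
Iter 19: z = -0.2204 + 0.3318i, |z|^2 = 0.1586
Iter 20: z = -0.2195 + 0.3278i, |z|^2 = 0.1556
Iter 21: z = -0.2172 + 0.3301i, |z|^2 = 0.1562
Iter 22: z = -0.2198 + 0.3306i, |z|^2 = 0.1576
Iter 23: z = -0.2190 + 0.3287i, |z|^2 = 0.1560
Did not escape in 24 iterations → in set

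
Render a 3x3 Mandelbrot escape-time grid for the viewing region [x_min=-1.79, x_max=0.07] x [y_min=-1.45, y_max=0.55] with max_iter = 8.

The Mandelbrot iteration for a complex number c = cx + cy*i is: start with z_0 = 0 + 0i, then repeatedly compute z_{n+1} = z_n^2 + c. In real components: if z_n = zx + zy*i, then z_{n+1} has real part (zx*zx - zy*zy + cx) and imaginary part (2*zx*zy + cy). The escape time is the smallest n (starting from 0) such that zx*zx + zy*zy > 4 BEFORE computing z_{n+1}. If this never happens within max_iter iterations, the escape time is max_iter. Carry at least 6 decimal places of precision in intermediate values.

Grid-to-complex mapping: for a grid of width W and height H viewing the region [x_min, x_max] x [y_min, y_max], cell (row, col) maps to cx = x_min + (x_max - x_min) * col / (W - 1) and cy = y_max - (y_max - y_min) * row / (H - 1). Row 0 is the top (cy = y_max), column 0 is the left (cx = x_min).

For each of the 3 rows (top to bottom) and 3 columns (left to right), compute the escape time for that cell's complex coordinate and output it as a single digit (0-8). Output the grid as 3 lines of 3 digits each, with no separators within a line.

Answer: 358
368
122

Derivation:
(row=0, col=0): c = -1.7900 + 0.5500i → escape time 3
(row=0, col=1): c = -0.8600 + 0.5500i → escape time 5
(row=0, col=2): c = 0.0700 + 0.5500i → escape time 8
(row=1, col=0): c = -1.7900 + -0.4500i → escape time 3
(row=1, col=1): c = -0.8600 + -0.4500i → escape time 6
(row=1, col=2): c = 0.0700 + -0.4500i → escape time 8
(row=2, col=0): c = -1.7900 + -1.4500i → escape time 1
(row=2, col=1): c = -0.8600 + -1.4500i → escape time 2
(row=2, col=2): c = 0.0700 + -1.4500i → escape time 2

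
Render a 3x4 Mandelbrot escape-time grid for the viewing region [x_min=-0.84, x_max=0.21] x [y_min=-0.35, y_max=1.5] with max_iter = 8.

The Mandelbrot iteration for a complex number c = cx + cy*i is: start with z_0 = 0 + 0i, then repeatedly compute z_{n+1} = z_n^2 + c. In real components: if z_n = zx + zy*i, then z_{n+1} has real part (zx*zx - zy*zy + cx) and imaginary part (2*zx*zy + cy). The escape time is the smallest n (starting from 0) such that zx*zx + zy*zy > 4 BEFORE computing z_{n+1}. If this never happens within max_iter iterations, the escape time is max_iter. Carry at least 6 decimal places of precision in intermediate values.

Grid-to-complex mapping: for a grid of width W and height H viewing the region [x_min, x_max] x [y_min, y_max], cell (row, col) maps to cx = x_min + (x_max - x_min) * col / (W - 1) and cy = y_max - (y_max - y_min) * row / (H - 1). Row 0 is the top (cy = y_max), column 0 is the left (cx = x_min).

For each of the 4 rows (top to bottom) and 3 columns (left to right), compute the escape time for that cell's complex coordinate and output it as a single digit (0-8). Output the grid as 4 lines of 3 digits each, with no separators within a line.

Answer: 222
364
888
888

Derivation:
(row=0, col=0): c = -0.8400 + 1.5000i → escape time 2
(row=0, col=1): c = -0.3150 + 1.5000i → escape time 2
(row=0, col=2): c = 0.2100 + 1.5000i → escape time 2
(row=1, col=0): c = -0.8400 + 0.8833i → escape time 3
(row=1, col=1): c = -0.3150 + 0.8833i → escape time 6
(row=1, col=2): c = 0.2100 + 0.8833i → escape time 4
(row=2, col=0): c = -0.8400 + 0.2667i → escape time 8
(row=2, col=1): c = -0.3150 + 0.2667i → escape time 8
(row=2, col=2): c = 0.2100 + 0.2667i → escape time 8
(row=3, col=0): c = -0.8400 + -0.3500i → escape time 8
(row=3, col=1): c = -0.3150 + -0.3500i → escape time 8
(row=3, col=2): c = 0.2100 + -0.3500i → escape time 8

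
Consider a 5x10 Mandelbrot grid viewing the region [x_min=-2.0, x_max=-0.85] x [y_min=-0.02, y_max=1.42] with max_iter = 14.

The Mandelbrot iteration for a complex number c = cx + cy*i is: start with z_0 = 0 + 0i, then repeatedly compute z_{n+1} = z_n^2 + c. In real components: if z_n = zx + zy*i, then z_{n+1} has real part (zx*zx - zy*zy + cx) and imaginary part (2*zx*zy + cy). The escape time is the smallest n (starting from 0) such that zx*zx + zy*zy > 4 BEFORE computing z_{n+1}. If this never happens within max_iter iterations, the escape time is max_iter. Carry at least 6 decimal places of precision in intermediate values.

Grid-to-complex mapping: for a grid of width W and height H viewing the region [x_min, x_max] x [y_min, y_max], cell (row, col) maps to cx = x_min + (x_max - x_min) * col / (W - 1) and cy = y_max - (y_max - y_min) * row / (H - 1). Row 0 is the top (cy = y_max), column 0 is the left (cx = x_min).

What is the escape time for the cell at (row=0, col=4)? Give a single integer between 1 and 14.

Answer: 2

Derivation:
z_0 = 0 + 0i, c = -0.8500 + 1.4200i
Iter 1: z = -0.8500 + 1.4200i, |z|^2 = 2.7389
Iter 2: z = -2.1439 + -0.9940i, |z|^2 = 5.5843
Escaped at iteration 2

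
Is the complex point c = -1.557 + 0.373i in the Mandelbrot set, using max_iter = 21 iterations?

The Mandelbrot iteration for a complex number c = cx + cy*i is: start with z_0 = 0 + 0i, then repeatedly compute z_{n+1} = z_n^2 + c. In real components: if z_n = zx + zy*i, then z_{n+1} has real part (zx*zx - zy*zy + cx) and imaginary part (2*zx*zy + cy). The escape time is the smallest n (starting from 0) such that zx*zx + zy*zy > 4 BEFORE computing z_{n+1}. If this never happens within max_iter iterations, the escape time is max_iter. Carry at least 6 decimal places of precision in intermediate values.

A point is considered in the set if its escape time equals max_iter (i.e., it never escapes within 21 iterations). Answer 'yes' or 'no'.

Answer: no

Derivation:
z_0 = 0 + 0i, c = -1.5570 + 0.3730i
Iter 1: z = -1.5570 + 0.3730i, |z|^2 = 2.5634
Iter 2: z = 0.7281 + -0.7885i, |z|^2 = 1.1519
Iter 3: z = -1.6486 + -0.7753i, |z|^2 = 3.3190
Iter 4: z = 0.5599 + 2.9293i, |z|^2 = 8.8940
Escaped at iteration 4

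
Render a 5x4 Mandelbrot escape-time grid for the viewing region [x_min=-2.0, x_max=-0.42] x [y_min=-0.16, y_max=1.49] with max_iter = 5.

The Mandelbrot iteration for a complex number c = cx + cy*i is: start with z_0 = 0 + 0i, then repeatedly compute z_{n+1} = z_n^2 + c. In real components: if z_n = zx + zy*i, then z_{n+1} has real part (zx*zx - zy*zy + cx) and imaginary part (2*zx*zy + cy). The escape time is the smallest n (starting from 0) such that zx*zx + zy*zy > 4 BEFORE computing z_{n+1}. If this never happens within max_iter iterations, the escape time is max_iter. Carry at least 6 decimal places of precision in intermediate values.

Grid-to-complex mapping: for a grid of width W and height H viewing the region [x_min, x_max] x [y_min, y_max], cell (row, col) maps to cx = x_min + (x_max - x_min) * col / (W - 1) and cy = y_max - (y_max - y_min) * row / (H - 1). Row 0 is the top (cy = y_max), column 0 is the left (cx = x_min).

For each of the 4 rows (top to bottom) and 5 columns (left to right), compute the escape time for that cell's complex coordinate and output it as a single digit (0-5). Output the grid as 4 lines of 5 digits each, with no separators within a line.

(row=0, col=0): c = -2.0000 + 1.4900i → escape time 1
(row=0, col=1): c = -1.6050 + 1.4900i → escape time 1
(row=0, col=2): c = -1.2100 + 1.4900i → escape time 2
(row=0, col=3): c = -0.8150 + 1.4900i → escape time 2
(row=0, col=4): c = -0.4200 + 1.4900i → escape time 2
(row=1, col=0): c = -2.0000 + 0.9400i → escape time 1
(row=1, col=1): c = -1.6050 + 0.9400i → escape time 2
(row=1, col=2): c = -1.2100 + 0.9400i → escape time 3
(row=1, col=3): c = -0.8150 + 0.9400i → escape time 3
(row=1, col=4): c = -0.4200 + 0.9400i → escape time 5
(row=2, col=0): c = -2.0000 + 0.3900i → escape time 1
(row=2, col=1): c = -1.6050 + 0.3900i → escape time 4
(row=2, col=2): c = -1.2100 + 0.3900i → escape time 5
(row=2, col=3): c = -0.8150 + 0.3900i → escape time 5
(row=2, col=4): c = -0.4200 + 0.3900i → escape time 5
(row=3, col=0): c = -2.0000 + -0.1600i → escape time 1
(row=3, col=1): c = -1.6050 + -0.1600i → escape time 5
(row=3, col=2): c = -1.2100 + -0.1600i → escape time 5
(row=3, col=3): c = -0.8150 + -0.1600i → escape time 5
(row=3, col=4): c = -0.4200 + -0.1600i → escape time 5

Answer: 11222
12335
14555
15555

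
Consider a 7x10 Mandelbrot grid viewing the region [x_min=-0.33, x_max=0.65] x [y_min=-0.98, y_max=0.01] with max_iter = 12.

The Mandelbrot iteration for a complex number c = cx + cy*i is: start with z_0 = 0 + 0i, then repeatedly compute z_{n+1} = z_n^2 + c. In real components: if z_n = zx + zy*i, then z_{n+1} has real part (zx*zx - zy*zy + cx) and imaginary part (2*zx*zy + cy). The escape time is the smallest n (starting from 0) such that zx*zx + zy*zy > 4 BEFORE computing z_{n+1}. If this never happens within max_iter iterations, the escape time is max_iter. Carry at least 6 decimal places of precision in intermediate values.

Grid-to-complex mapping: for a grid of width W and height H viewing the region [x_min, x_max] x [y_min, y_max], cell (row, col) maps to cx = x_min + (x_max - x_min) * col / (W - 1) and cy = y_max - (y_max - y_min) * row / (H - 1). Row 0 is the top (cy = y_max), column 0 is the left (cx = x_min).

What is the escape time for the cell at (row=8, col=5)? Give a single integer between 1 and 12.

Answer: 3

Derivation:
z_0 = 0 + 0i, c = 0.4867 + -0.8700i
Iter 1: z = 0.4867 + -0.8700i, |z|^2 = 0.9937
Iter 2: z = -0.0334 + -1.7168i, |z|^2 = 2.9485
Iter 3: z = -2.4596 + -0.7554i, |z|^2 = 6.6203
Escaped at iteration 3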